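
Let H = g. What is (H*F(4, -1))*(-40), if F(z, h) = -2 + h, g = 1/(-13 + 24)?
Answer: 120/11 ≈ 10.909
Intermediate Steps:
g = 1/11 ≈ 0.090909
H = 1/11 ≈ 0.090909
(H*F(4, -1))*(-40) = ((-2 - 1)/11)*(-40) = ((1/11)*(-3))*(-40) = -3/11*(-40) = 120/11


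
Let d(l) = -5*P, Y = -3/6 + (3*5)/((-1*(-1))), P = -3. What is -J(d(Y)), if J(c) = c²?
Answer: -225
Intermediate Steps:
Y = 29/2 (Y = -3*⅙ + 15/1 = -½ + 15*1 = -½ + 15 = 29/2 ≈ 14.500)
d(l) = 15 (d(l) = -5*(-3) = 15)
-J(d(Y)) = -1*15² = -1*225 = -225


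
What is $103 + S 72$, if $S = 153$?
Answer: $11119$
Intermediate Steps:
$103 + S 72 = 103 + 153 \cdot 72 = 103 + 11016 = 11119$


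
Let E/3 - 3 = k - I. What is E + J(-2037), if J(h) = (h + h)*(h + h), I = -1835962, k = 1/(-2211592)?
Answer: 48888061660629/2211592 ≈ 2.2105e+7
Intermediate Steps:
k = -1/2211592 ≈ -4.5216e-7
J(h) = 4*h**2 (J(h) = (2*h)*(2*h) = 4*h**2)
E = 12181216518837/2211592 (E = 9 + 3*(-1/2211592 - 1*(-1835962)) = 9 + 3*(-1/2211592 + 1835962) = 9 + 3*(4060398871503/2211592) = 9 + 12181196614509/2211592 = 12181216518837/2211592 ≈ 5.5079e+6)
E + J(-2037) = 12181216518837/2211592 + 4*(-2037)**2 = 12181216518837/2211592 + 4*4149369 = 12181216518837/2211592 + 16597476 = 48888061660629/2211592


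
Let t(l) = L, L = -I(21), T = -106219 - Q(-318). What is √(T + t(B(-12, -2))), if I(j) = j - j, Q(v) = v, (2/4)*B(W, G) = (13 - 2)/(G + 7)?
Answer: I*√105901 ≈ 325.42*I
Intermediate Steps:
B(W, G) = 22/(7 + G) (B(W, G) = 2*((13 - 2)/(G + 7)) = 2*(11/(7 + G)) = 22/(7 + G))
T = -105901 (T = -106219 - 1*(-318) = -106219 + 318 = -105901)
I(j) = 0
L = 0 (L = -1*0 = 0)
t(l) = 0
√(T + t(B(-12, -2))) = √(-105901 + 0) = √(-105901) = I*√105901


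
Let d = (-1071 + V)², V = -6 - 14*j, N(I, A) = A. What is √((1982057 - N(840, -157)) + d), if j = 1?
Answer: √3172495 ≈ 1781.2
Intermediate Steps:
V = -20 (V = -6 - 14*1 = -6 - 14 = -20)
d = 1190281 (d = (-1071 - 20)² = (-1091)² = 1190281)
√((1982057 - N(840, -157)) + d) = √((1982057 - 1*(-157)) + 1190281) = √((1982057 + 157) + 1190281) = √(1982214 + 1190281) = √3172495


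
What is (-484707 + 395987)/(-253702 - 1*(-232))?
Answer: 8872/25347 ≈ 0.35002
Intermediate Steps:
(-484707 + 395987)/(-253702 - 1*(-232)) = -88720/(-253702 + 232) = -88720/(-253470) = -88720*(-1/253470) = 8872/25347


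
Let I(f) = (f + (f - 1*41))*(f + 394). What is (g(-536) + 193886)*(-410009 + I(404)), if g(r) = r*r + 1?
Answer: 97226393431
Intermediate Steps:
g(r) = 1 + r² (g(r) = r² + 1 = 1 + r²)
I(f) = (-41 + 2*f)*(394 + f) (I(f) = (f + (f - 41))*(394 + f) = (f + (-41 + f))*(394 + f) = (-41 + 2*f)*(394 + f))
(g(-536) + 193886)*(-410009 + I(404)) = ((1 + (-536)²) + 193886)*(-410009 + (-16154 + 2*404² + 747*404)) = ((1 + 287296) + 193886)*(-410009 + (-16154 + 2*163216 + 301788)) = (287297 + 193886)*(-410009 + (-16154 + 326432 + 301788)) = 481183*(-410009 + 612066) = 481183*202057 = 97226393431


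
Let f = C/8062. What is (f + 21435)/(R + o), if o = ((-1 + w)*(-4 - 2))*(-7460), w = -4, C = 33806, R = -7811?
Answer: -86421388/933623941 ≈ -0.092566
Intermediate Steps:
o = -223800 (o = ((-1 - 4)*(-4 - 2))*(-7460) = -5*(-6)*(-7460) = 30*(-7460) = -223800)
f = 16903/4031 (f = 33806/8062 = 33806*(1/8062) = 16903/4031 ≈ 4.1933)
(f + 21435)/(R + o) = (16903/4031 + 21435)/(-7811 - 223800) = (86421388/4031)/(-231611) = (86421388/4031)*(-1/231611) = -86421388/933623941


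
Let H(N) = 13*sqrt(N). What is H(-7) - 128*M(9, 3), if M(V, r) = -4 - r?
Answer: 896 + 13*I*sqrt(7) ≈ 896.0 + 34.395*I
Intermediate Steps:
H(-7) - 128*M(9, 3) = 13*sqrt(-7) - 128*(-4 - 1*3) = 13*(I*sqrt(7)) - 128*(-4 - 3) = 13*I*sqrt(7) - 128*(-7) = 13*I*sqrt(7) + 896 = 896 + 13*I*sqrt(7)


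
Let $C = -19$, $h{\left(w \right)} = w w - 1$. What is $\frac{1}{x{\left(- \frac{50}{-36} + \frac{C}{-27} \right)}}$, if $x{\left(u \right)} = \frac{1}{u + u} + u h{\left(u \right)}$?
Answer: $\frac{17793432}{130064485} \approx 0.1368$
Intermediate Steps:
$h{\left(w \right)} = -1 + w^{2}$ ($h{\left(w \right)} = w^{2} - 1 = -1 + w^{2}$)
$x{\left(u \right)} = \frac{1}{2 u} + u \left(-1 + u^{2}\right)$ ($x{\left(u \right)} = \frac{1}{u + u} + u \left(-1 + u^{2}\right) = \frac{1}{2 u} + u \left(-1 + u^{2}\right)$)
$\frac{1}{x{\left(- \frac{50}{-36} + \frac{C}{-27} \right)}} = \frac{1}{\left(- \frac{50}{-36} - \frac{19}{-27}\right)^{3} + \frac{1}{2 \left(- \frac{50}{-36} - \frac{19}{-27}\right)} - \left(- \frac{50}{-36} - \frac{19}{-27}\right)} = \frac{1}{\left(\left(-50\right) \left(- \frac{1}{36}\right) - - \frac{19}{27}\right)^{3} + \frac{1}{2 \left(\left(-50\right) \left(- \frac{1}{36}\right) - - \frac{19}{27}\right)} - \left(\left(-50\right) \left(- \frac{1}{36}\right) - - \frac{19}{27}\right)} = \frac{1}{\left(\frac{25}{18} + \frac{19}{27}\right)^{3} + \frac{1}{2 \left(\frac{25}{18} + \frac{19}{27}\right)} - \left(\frac{25}{18} + \frac{19}{27}\right)} = \frac{1}{\left(\frac{113}{54}\right)^{3} + \frac{1}{2 \cdot \frac{113}{54}} - \frac{113}{54}} = \frac{1}{\frac{1442897}{157464} + \frac{1}{2} \cdot \frac{54}{113} - \frac{113}{54}} = \frac{1}{\frac{1442897}{157464} + \frac{27}{113} - \frac{113}{54}} = \frac{1}{\frac{130064485}{17793432}} = \frac{17793432}{130064485}$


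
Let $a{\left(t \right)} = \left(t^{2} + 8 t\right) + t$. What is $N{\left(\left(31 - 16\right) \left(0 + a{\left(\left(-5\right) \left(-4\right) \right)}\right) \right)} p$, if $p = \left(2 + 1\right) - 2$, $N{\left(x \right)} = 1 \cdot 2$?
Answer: $2$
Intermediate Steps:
$a{\left(t \right)} = t^{2} + 9 t$
$N{\left(x \right)} = 2$
$p = 1$ ($p = 3 - 2 = 1$)
$N{\left(\left(31 - 16\right) \left(0 + a{\left(\left(-5\right) \left(-4\right) \right)}\right) \right)} p = 2 \cdot 1 = 2$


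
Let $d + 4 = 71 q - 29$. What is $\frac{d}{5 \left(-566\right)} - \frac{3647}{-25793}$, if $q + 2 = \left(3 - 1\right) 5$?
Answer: $- \frac{695649}{14598838} \approx -0.047651$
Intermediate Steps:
$q = 8$ ($q = -2 + \left(3 - 1\right) 5 = -2 + 2 \cdot 5 = -2 + 10 = 8$)
$d = 535$ ($d = -4 + \left(71 \cdot 8 - 29\right) = -4 + \left(568 - 29\right) = -4 + 539 = 535$)
$\frac{d}{5 \left(-566\right)} - \frac{3647}{-25793} = \frac{535}{5 \left(-566\right)} - \frac{3647}{-25793} = \frac{535}{-2830} - - \frac{3647}{25793} = 535 \left(- \frac{1}{2830}\right) + \frac{3647}{25793} = - \frac{107}{566} + \frac{3647}{25793} = - \frac{695649}{14598838}$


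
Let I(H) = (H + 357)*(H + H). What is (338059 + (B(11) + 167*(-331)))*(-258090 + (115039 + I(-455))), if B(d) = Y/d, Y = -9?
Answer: -167570755503/11 ≈ -1.5234e+10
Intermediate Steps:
B(d) = -9/d
I(H) = 2*H*(357 + H) (I(H) = (357 + H)*(2*H) = 2*H*(357 + H))
(338059 + (B(11) + 167*(-331)))*(-258090 + (115039 + I(-455))) = (338059 + (-9/11 + 167*(-331)))*(-258090 + (115039 + 2*(-455)*(357 - 455))) = (338059 + (-9*1/11 - 55277))*(-258090 + (115039 + 2*(-455)*(-98))) = (338059 + (-9/11 - 55277))*(-258090 + (115039 + 89180)) = (338059 - 608056/11)*(-258090 + 204219) = (3110593/11)*(-53871) = -167570755503/11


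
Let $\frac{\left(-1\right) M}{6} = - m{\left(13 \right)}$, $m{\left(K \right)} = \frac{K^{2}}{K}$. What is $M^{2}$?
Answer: $6084$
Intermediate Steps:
$m{\left(K \right)} = K$
$M = 78$ ($M = - 6 \left(\left(-1\right) 13\right) = \left(-6\right) \left(-13\right) = 78$)
$M^{2} = 78^{2} = 6084$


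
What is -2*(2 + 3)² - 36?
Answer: -86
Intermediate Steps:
-2*(2 + 3)² - 36 = -2*5² - 36 = -2*25 - 36 = -50 - 36 = -86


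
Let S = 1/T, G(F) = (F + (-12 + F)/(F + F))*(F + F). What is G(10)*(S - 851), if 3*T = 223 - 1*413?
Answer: -16007607/95 ≈ -1.6850e+5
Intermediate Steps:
T = -190/3 (T = (223 - 1*413)/3 = (223 - 413)/3 = (⅓)*(-190) = -190/3 ≈ -63.333)
G(F) = 2*F*(F + (-12 + F)/(2*F)) (G(F) = (F + (-12 + F)/((2*F)))*(2*F) = (F + (-12 + F)*(1/(2*F)))*(2*F) = (F + (-12 + F)/(2*F))*(2*F) = 2*F*(F + (-12 + F)/(2*F)))
S = -3/190 (S = 1/(-190/3) = -3/190 ≈ -0.015789)
G(10)*(S - 851) = (-12 + 10 + 2*10²)*(-3/190 - 851) = (-12 + 10 + 2*100)*(-161693/190) = (-12 + 10 + 200)*(-161693/190) = 198*(-161693/190) = -16007607/95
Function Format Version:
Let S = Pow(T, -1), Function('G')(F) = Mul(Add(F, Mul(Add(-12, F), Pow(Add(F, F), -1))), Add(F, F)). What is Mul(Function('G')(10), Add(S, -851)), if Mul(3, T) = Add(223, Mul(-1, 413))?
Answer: Rational(-16007607, 95) ≈ -1.6850e+5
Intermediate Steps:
T = Rational(-190, 3) (T = Mul(Rational(1, 3), Add(223, Mul(-1, 413))) = Mul(Rational(1, 3), Add(223, -413)) = Mul(Rational(1, 3), -190) = Rational(-190, 3) ≈ -63.333)
Function('G')(F) = Mul(2, F, Add(F, Mul(Rational(1, 2), Pow(F, -1), Add(-12, F)))) (Function('G')(F) = Mul(Add(F, Mul(Add(-12, F), Pow(Mul(2, F), -1))), Mul(2, F)) = Mul(Add(F, Mul(Add(-12, F), Mul(Rational(1, 2), Pow(F, -1)))), Mul(2, F)) = Mul(Add(F, Mul(Rational(1, 2), Pow(F, -1), Add(-12, F))), Mul(2, F)) = Mul(2, F, Add(F, Mul(Rational(1, 2), Pow(F, -1), Add(-12, F)))))
S = Rational(-3, 190) (S = Pow(Rational(-190, 3), -1) = Rational(-3, 190) ≈ -0.015789)
Mul(Function('G')(10), Add(S, -851)) = Mul(Add(-12, 10, Mul(2, Pow(10, 2))), Add(Rational(-3, 190), -851)) = Mul(Add(-12, 10, Mul(2, 100)), Rational(-161693, 190)) = Mul(Add(-12, 10, 200), Rational(-161693, 190)) = Mul(198, Rational(-161693, 190)) = Rational(-16007607, 95)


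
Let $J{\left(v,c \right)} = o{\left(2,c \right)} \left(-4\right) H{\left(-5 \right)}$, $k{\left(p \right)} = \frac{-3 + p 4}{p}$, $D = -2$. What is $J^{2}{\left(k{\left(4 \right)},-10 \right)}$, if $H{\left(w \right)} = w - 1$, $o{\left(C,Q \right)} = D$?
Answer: $2304$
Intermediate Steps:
$o{\left(C,Q \right)} = -2$
$H{\left(w \right)} = -1 + w$ ($H{\left(w \right)} = w - 1 = -1 + w$)
$k{\left(p \right)} = \frac{-3 + 4 p}{p}$
$J{\left(v,c \right)} = -48$ ($J{\left(v,c \right)} = \left(-2\right) \left(-4\right) \left(-1 - 5\right) = 8 \left(-6\right) = -48$)
$J^{2}{\left(k{\left(4 \right)},-10 \right)} = \left(-48\right)^{2} = 2304$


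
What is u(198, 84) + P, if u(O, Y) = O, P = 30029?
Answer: 30227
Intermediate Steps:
u(198, 84) + P = 198 + 30029 = 30227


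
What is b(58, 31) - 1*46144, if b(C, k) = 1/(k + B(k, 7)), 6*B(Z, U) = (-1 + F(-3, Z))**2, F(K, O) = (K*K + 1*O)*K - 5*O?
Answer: -587274687/12727 ≈ -46144.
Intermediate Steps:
F(K, O) = -5*O + K*(O + K**2) (F(K, O) = (K**2 + O)*K - 5*O = (O + K**2)*K - 5*O = K*(O + K**2) - 5*O = -5*O + K*(O + K**2))
B(Z, U) = (-28 - 8*Z)**2/6 (B(Z, U) = (-1 + ((-3)**3 - 5*Z - 3*Z))**2/6 = (-1 + (-27 - 5*Z - 3*Z))**2/6 = (-1 + (-27 - 8*Z))**2/6 = (-28 - 8*Z)**2/6)
b(C, k) = 1/(k + 8*(7 + 2*k)**2/3)
b(58, 31) - 1*46144 = 3/(392 + 32*31**2 + 227*31) - 1*46144 = 3/(392 + 32*961 + 7037) - 46144 = 3/(392 + 30752 + 7037) - 46144 = 3/38181 - 46144 = 3*(1/38181) - 46144 = 1/12727 - 46144 = -587274687/12727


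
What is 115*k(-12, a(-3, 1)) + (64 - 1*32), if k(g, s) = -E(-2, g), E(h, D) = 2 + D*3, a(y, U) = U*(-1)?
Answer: 3942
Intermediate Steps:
a(y, U) = -U
E(h, D) = 2 + 3*D
k(g, s) = -2 - 3*g (k(g, s) = -(2 + 3*g) = -2 - 3*g)
115*k(-12, a(-3, 1)) + (64 - 1*32) = 115*(-2 - 3*(-12)) + (64 - 1*32) = 115*(-2 + 36) + (64 - 32) = 115*34 + 32 = 3910 + 32 = 3942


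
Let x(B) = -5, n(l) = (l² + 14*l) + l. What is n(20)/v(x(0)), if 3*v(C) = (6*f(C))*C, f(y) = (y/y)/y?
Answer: 350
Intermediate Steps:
f(y) = 1/y
n(l) = l² + 15*l
v(C) = 2 (v(C) = ((6/C)*C)/3 = (⅓)*6 = 2)
n(20)/v(x(0)) = (20*(15 + 20))/2 = (20*35)*(½) = 700*(½) = 350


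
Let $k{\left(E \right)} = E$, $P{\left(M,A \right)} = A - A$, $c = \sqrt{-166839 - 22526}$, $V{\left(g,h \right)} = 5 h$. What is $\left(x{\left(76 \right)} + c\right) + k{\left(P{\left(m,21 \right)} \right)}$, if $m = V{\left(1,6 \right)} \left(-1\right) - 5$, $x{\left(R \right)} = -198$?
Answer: $-198 + 11 i \sqrt{1565} \approx -198.0 + 435.16 i$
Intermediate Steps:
$c = 11 i \sqrt{1565}$ ($c = \sqrt{-189365} = 11 i \sqrt{1565} \approx 435.16 i$)
$m = -35$ ($m = 5 \cdot 6 \left(-1\right) - 5 = 30 \left(-1\right) - 5 = -30 - 5 = -35$)
$P{\left(M,A \right)} = 0$
$\left(x{\left(76 \right)} + c\right) + k{\left(P{\left(m,21 \right)} \right)} = \left(-198 + 11 i \sqrt{1565}\right) + 0 = -198 + 11 i \sqrt{1565}$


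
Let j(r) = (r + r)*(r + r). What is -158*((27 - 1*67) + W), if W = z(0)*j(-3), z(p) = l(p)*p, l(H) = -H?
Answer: 6320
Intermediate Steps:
z(p) = -p² (z(p) = (-p)*p = -p²)
j(r) = 4*r² (j(r) = (2*r)*(2*r) = 4*r²)
W = 0 (W = (-1*0²)*(4*(-3)²) = (-1*0)*(4*9) = 0*36 = 0)
-158*((27 - 1*67) + W) = -158*((27 - 1*67) + 0) = -158*((27 - 67) + 0) = -158*(-40 + 0) = -158*(-40) = 6320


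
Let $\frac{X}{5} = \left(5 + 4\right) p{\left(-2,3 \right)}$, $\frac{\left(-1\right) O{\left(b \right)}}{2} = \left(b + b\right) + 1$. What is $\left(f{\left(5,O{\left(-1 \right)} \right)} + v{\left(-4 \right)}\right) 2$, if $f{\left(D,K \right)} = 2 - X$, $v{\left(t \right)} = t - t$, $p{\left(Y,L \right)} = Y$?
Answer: $184$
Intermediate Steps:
$O{\left(b \right)} = -2 - 4 b$ ($O{\left(b \right)} = - 2 \left(\left(b + b\right) + 1\right) = - 2 \left(2 b + 1\right) = - 2 \left(1 + 2 b\right) = -2 - 4 b$)
$X = -90$ ($X = 5 \left(5 + 4\right) \left(-2\right) = 5 \cdot 9 \left(-2\right) = 5 \left(-18\right) = -90$)
$v{\left(t \right)} = 0$
$f{\left(D,K \right)} = 92$ ($f{\left(D,K \right)} = 2 - -90 = 2 + 90 = 92$)
$\left(f{\left(5,O{\left(-1 \right)} \right)} + v{\left(-4 \right)}\right) 2 = \left(92 + 0\right) 2 = 92 \cdot 2 = 184$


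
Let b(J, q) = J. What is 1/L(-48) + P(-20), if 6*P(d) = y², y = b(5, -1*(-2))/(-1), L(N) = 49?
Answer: 1231/294 ≈ 4.1871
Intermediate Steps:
y = -5 (y = 5/(-1) = 5*(-1) = -5)
P(d) = 25/6 (P(d) = (⅙)*(-5)² = (⅙)*25 = 25/6)
1/L(-48) + P(-20) = 1/49 + 25/6 = 1231/294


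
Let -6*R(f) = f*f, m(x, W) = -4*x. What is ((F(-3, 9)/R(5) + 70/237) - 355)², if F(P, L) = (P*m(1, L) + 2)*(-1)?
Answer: 4333545668089/35105625 ≈ 1.2344e+5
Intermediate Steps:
R(f) = -f²/6 (R(f) = -f*f/6 = -f²/6)
F(P, L) = -2 + 4*P (F(P, L) = (P*(-4*1) + 2)*(-1) = (P*(-4) + 2)*(-1) = (-4*P + 2)*(-1) = (2 - 4*P)*(-1) = -2 + 4*P)
((F(-3, 9)/R(5) + 70/237) - 355)² = (((-2 + 4*(-3))/((-⅙*5²)) + 70/237) - 355)² = (((-2 - 12)/((-⅙*25)) + 70*(1/237)) - 355)² = ((-14/(-25/6) + 70/237) - 355)² = ((-14*(-6/25) + 70/237) - 355)² = ((84/25 + 70/237) - 355)² = (21658/5925 - 355)² = (-2081717/5925)² = 4333545668089/35105625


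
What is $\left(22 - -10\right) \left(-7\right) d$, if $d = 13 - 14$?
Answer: $224$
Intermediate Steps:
$d = -1$
$\left(22 - -10\right) \left(-7\right) d = \left(22 - -10\right) \left(-7\right) \left(-1\right) = \left(22 + 10\right) \left(-7\right) \left(-1\right) = 32 \left(-7\right) \left(-1\right) = \left(-224\right) \left(-1\right) = 224$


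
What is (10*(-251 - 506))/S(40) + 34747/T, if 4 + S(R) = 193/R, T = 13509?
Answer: -1363126183/148599 ≈ -9173.2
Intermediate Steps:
S(R) = -4 + 193/R
(10*(-251 - 506))/S(40) + 34747/T = (10*(-251 - 506))/(-4 + 193/40) + 34747/13509 = (10*(-757))/(-4 + 193*(1/40)) + 34747*(1/13509) = -7570/(-4 + 193/40) + 34747/13509 = -7570/33/40 + 34747/13509 = -7570*40/33 + 34747/13509 = -302800/33 + 34747/13509 = -1363126183/148599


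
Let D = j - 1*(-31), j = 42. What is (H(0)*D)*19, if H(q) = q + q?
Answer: 0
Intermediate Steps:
H(q) = 2*q
D = 73 (D = 42 - 1*(-31) = 42 + 31 = 73)
(H(0)*D)*19 = ((2*0)*73)*19 = (0*73)*19 = 0*19 = 0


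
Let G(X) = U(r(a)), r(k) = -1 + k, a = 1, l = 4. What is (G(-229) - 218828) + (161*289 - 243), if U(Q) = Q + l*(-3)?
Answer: -172554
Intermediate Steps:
U(Q) = -12 + Q (U(Q) = Q + 4*(-3) = Q - 12 = -12 + Q)
G(X) = -12 (G(X) = -12 + (-1 + 1) = -12 + 0 = -12)
(G(-229) - 218828) + (161*289 - 243) = (-12 - 218828) + (161*289 - 243) = -218840 + (46529 - 243) = -218840 + 46286 = -172554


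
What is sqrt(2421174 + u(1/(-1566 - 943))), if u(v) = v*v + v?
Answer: sqrt(15241486442586)/2509 ≈ 1556.0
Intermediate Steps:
u(v) = v + v**2 (u(v) = v**2 + v = v + v**2)
sqrt(2421174 + u(1/(-1566 - 943))) = sqrt(2421174 + (1 + 1/(-1566 - 943))/(-1566 - 943)) = sqrt(2421174 + (1 + 1/(-2509))/(-2509)) = sqrt(2421174 - (1 - 1/2509)/2509) = sqrt(2421174 - 1/2509*2508/2509) = sqrt(2421174 - 2508/6295081) = sqrt(15241486442586/6295081) = sqrt(15241486442586)/2509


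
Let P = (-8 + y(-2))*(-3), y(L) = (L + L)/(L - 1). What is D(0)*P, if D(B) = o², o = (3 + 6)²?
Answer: 131220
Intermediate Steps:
o = 81 (o = 9² = 81)
y(L) = 2*L/(-1 + L) (y(L) = (2*L)/(-1 + L) = 2*L/(-1 + L))
D(B) = 6561 (D(B) = 81² = 6561)
P = 20 (P = (-8 + 2*(-2)/(-1 - 2))*(-3) = (-8 + 2*(-2)/(-3))*(-3) = (-8 + 2*(-2)*(-⅓))*(-3) = (-8 + 4/3)*(-3) = -20/3*(-3) = 20)
D(0)*P = 6561*20 = 131220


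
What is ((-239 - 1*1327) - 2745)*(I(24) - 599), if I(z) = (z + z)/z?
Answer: 2573667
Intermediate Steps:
I(z) = 2 (I(z) = (2*z)/z = 2)
((-239 - 1*1327) - 2745)*(I(24) - 599) = ((-239 - 1*1327) - 2745)*(2 - 599) = ((-239 - 1327) - 2745)*(-597) = (-1566 - 2745)*(-597) = -4311*(-597) = 2573667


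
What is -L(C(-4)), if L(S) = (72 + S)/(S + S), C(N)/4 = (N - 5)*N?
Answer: -3/4 ≈ -0.75000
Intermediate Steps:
C(N) = 4*N*(-5 + N) (C(N) = 4*((N - 5)*N) = 4*((-5 + N)*N) = 4*(N*(-5 + N)) = 4*N*(-5 + N))
L(S) = (72 + S)/(2*S) (L(S) = (72 + S)/((2*S)) = (72 + S)*(1/(2*S)) = (72 + S)/(2*S))
-L(C(-4)) = -(72 + 4*(-4)*(-5 - 4))/(2*(4*(-4)*(-5 - 4))) = -(72 + 4*(-4)*(-9))/(2*(4*(-4)*(-9))) = -(72 + 144)/(2*144) = -216/(2*144) = -1*3/4 = -3/4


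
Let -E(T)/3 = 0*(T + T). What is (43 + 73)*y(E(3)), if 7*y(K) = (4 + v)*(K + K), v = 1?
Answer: 0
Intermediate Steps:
E(T) = 0 (E(T) = -0*(T + T) = -0*2*T = -3*0 = 0)
y(K) = 10*K/7 (y(K) = ((4 + 1)*(K + K))/7 = (5*(2*K))/7 = (10*K)/7 = 10*K/7)
(43 + 73)*y(E(3)) = (43 + 73)*((10/7)*0) = 116*0 = 0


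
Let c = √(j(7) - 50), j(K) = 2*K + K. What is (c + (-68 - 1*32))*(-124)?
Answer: 12400 - 124*I*√29 ≈ 12400.0 - 667.76*I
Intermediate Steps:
j(K) = 3*K
c = I*√29 (c = √(3*7 - 50) = √(21 - 50) = √(-29) = I*√29 ≈ 5.3852*I)
(c + (-68 - 1*32))*(-124) = (I*√29 + (-68 - 1*32))*(-124) = (I*√29 + (-68 - 32))*(-124) = (I*√29 - 100)*(-124) = (-100 + I*√29)*(-124) = 12400 - 124*I*√29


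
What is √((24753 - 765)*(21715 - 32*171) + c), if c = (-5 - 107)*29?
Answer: 2*√97408459 ≈ 19739.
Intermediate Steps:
c = -3248 (c = -112*29 = -3248)
√((24753 - 765)*(21715 - 32*171) + c) = √((24753 - 765)*(21715 - 32*171) - 3248) = √(23988*(21715 - 5472) - 3248) = √(23988*16243 - 3248) = √(389637084 - 3248) = √389633836 = 2*√97408459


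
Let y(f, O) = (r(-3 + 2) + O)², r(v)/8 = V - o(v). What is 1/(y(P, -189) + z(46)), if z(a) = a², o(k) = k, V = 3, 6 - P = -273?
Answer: 1/26765 ≈ 3.7362e-5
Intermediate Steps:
P = 279 (P = 6 - 1*(-273) = 6 + 273 = 279)
r(v) = 24 - 8*v (r(v) = 8*(3 - v) = 24 - 8*v)
y(f, O) = (32 + O)² (y(f, O) = ((24 - 8*(-3 + 2)) + O)² = ((24 - 8*(-1)) + O)² = ((24 + 8) + O)² = (32 + O)²)
1/(y(P, -189) + z(46)) = 1/((32 - 189)² + 46²) = 1/((-157)² + 2116) = 1/(24649 + 2116) = 1/26765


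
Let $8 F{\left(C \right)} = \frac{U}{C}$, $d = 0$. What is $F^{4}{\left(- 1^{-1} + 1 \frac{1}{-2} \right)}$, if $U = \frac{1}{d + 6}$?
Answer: $\frac{1}{26873856} \approx 3.7211 \cdot 10^{-8}$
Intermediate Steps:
$U = \frac{1}{6}$ ($U = \frac{1}{0 + 6} = \frac{1}{6} \approx 0.16667$)
$F{\left(C \right)} = \frac{1}{48 C}$ ($F{\left(C \right)} = \frac{\frac{1}{6} \frac{1}{C}}{8} = \frac{1}{48 C}$)
$F^{4}{\left(- 1^{-1} + 1 \frac{1}{-2} \right)} = \left(\frac{1}{48 \left(- 1^{-1} + 1 \frac{1}{-2}\right)}\right)^{4} = \left(\frac{1}{48 \left(\left(-1\right) 1 + 1 \left(- \frac{1}{2}\right)\right)}\right)^{4} = \left(\frac{1}{48 \left(-1 - \frac{1}{2}\right)}\right)^{4} = \left(\frac{1}{48 \left(- \frac{3}{2}\right)}\right)^{4} = \left(\frac{1}{48} \left(- \frac{2}{3}\right)\right)^{4} = \left(- \frac{1}{72}\right)^{4} = \frac{1}{26873856}$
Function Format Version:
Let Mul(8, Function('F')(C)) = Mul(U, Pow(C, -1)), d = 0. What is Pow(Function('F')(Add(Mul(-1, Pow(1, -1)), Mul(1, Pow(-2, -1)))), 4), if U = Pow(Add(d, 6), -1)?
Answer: Rational(1, 26873856) ≈ 3.7211e-8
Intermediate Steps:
U = Rational(1, 6) (U = Pow(Add(0, 6), -1) = Pow(6, -1) = Rational(1, 6) ≈ 0.16667)
Function('F')(C) = Mul(Rational(1, 48), Pow(C, -1)) (Function('F')(C) = Mul(Rational(1, 8), Mul(Rational(1, 6), Pow(C, -1))) = Mul(Rational(1, 48), Pow(C, -1)))
Pow(Function('F')(Add(Mul(-1, Pow(1, -1)), Mul(1, Pow(-2, -1)))), 4) = Pow(Mul(Rational(1, 48), Pow(Add(Mul(-1, Pow(1, -1)), Mul(1, Pow(-2, -1))), -1)), 4) = Pow(Mul(Rational(1, 48), Pow(Add(Mul(-1, 1), Mul(1, Rational(-1, 2))), -1)), 4) = Pow(Mul(Rational(1, 48), Pow(Add(-1, Rational(-1, 2)), -1)), 4) = Pow(Mul(Rational(1, 48), Pow(Rational(-3, 2), -1)), 4) = Pow(Mul(Rational(1, 48), Rational(-2, 3)), 4) = Pow(Rational(-1, 72), 4) = Rational(1, 26873856)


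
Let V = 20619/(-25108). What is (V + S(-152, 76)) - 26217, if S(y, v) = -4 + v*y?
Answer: -948425103/25108 ≈ -37774.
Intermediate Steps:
V = -20619/25108 (V = 20619*(-1/25108) = -20619/25108 ≈ -0.82121)
(V + S(-152, 76)) - 26217 = (-20619/25108 + (-4 + 76*(-152))) - 26217 = (-20619/25108 + (-4 - 11552)) - 26217 = (-20619/25108 - 11556) - 26217 = -290168667/25108 - 26217 = -948425103/25108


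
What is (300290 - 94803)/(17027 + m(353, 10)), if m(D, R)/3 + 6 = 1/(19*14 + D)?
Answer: 127196453/10528574 ≈ 12.081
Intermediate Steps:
m(D, R) = -18 + 3/(266 + D) (m(D, R) = -18 + 3/(19*14 + D) = -18 + 3/(266 + D))
(300290 - 94803)/(17027 + m(353, 10)) = (300290 - 94803)/(17027 + 3*(-1595 - 6*353)/(266 + 353)) = 205487/(17027 + 3*(-1595 - 2118)/619) = 205487/(17027 + 3*(1/619)*(-3713)) = 205487/(17027 - 11139/619) = 205487/(10528574/619) = 205487*(619/10528574) = 127196453/10528574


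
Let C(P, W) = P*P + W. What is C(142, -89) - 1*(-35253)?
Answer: 55328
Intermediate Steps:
C(P, W) = W + P² (C(P, W) = P² + W = W + P²)
C(142, -89) - 1*(-35253) = (-89 + 142²) - 1*(-35253) = (-89 + 20164) + 35253 = 20075 + 35253 = 55328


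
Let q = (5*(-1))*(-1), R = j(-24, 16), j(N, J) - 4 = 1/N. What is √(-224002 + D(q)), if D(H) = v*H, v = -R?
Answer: I*√32259138/12 ≈ 473.31*I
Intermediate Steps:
j(N, J) = 4 + 1/N
R = 95/24 (R = 4 + 1/(-24) = 4 - 1/24 = 95/24 ≈ 3.9583)
q = 5 (q = -5*(-1) = 5)
v = -95/24 (v = -1*95/24 = -95/24 ≈ -3.9583)
D(H) = -95*H/24
√(-224002 + D(q)) = √(-224002 - 95/24*5) = √(-224002 - 475/24) = √(-5376523/24) = I*√32259138/12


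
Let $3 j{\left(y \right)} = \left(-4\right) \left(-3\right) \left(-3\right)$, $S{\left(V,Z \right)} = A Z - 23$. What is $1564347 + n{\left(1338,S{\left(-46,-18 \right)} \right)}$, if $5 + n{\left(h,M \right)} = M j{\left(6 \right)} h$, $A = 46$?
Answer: $15227998$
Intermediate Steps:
$S{\left(V,Z \right)} = -23 + 46 Z$ ($S{\left(V,Z \right)} = 46 Z - 23 = -23 + 46 Z$)
$j{\left(y \right)} = -12$ ($j{\left(y \right)} = \frac{\left(-4\right) \left(-3\right) \left(-3\right)}{3} = \frac{12 \left(-3\right)}{3} = \frac{1}{3} \left(-36\right) = -12$)
$n{\left(h,M \right)} = -5 - 12 M h$ ($n{\left(h,M \right)} = -5 + M \left(-12\right) h = -5 + - 12 M h = -5 - 12 M h$)
$1564347 + n{\left(1338,S{\left(-46,-18 \right)} \right)} = 1564347 - \left(5 + 12 \left(-23 + 46 \left(-18\right)\right) 1338\right) = 1564347 - \left(5 + 12 \left(-23 - 828\right) 1338\right) = 1564347 - \left(5 - 13663656\right) = 1564347 + \left(-5 + 13663656\right) = 1564347 + 13663651 = 15227998$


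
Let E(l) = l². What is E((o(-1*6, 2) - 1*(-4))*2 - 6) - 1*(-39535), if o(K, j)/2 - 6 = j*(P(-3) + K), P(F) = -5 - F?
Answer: 40979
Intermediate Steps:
o(K, j) = 12 + 2*j*(-2 + K) (o(K, j) = 12 + 2*(j*((-5 - 1*(-3)) + K)) = 12 + 2*(j*((-5 + 3) + K)) = 12 + 2*(j*(-2 + K)) = 12 + 2*j*(-2 + K))
E((o(-1*6, 2) - 1*(-4))*2 - 6) - 1*(-39535) = (((12 - 4*2 + 2*(-1*6)*2) - 1*(-4))*2 - 6)² - 1*(-39535) = (((12 - 8 + 2*(-6)*2) + 4)*2 - 6)² + 39535 = (((12 - 8 - 24) + 4)*2 - 6)² + 39535 = ((-20 + 4)*2 - 6)² + 39535 = (-16*2 - 6)² + 39535 = (-32 - 6)² + 39535 = (-38)² + 39535 = 1444 + 39535 = 40979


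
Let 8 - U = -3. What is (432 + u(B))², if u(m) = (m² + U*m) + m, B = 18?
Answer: 944784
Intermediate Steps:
U = 11 (U = 8 - 1*(-3) = 8 + 3 = 11)
u(m) = m² + 12*m (u(m) = (m² + 11*m) + m = m² + 12*m)
(432 + u(B))² = (432 + 18*(12 + 18))² = (432 + 18*30)² = (432 + 540)² = 972² = 944784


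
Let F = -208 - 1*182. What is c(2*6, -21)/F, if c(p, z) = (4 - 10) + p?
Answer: -1/65 ≈ -0.015385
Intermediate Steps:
F = -390 (F = -208 - 182 = -390)
c(p, z) = -6 + p
c(2*6, -21)/F = (-6 + 2*6)/(-390) = (-6 + 12)*(-1/390) = 6*(-1/390) = -1/65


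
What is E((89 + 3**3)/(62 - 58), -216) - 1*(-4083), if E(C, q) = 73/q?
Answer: 881855/216 ≈ 4082.7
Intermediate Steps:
E((89 + 3**3)/(62 - 58), -216) - 1*(-4083) = 73/(-216) - 1*(-4083) = 73*(-1/216) + 4083 = -73/216 + 4083 = 881855/216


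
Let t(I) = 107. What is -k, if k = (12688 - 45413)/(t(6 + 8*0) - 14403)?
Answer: -32725/14296 ≈ -2.2891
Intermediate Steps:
k = 32725/14296 (k = (12688 - 45413)/(107 - 14403) = -32725/(-14296) = -32725*(-1/14296) = 32725/14296 ≈ 2.2891)
-k = -1*32725/14296 = -32725/14296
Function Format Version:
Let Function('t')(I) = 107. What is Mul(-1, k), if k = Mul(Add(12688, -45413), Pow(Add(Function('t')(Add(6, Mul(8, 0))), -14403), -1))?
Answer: Rational(-32725, 14296) ≈ -2.2891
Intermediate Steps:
k = Rational(32725, 14296) (k = Mul(Add(12688, -45413), Pow(Add(107, -14403), -1)) = Mul(-32725, Pow(-14296, -1)) = Mul(-32725, Rational(-1, 14296)) = Rational(32725, 14296) ≈ 2.2891)
Mul(-1, k) = Mul(-1, Rational(32725, 14296)) = Rational(-32725, 14296)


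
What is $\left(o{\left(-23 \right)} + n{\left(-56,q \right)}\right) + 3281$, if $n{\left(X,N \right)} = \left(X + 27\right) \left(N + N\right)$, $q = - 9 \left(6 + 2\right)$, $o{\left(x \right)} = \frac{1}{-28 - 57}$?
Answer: $\frac{633844}{85} \approx 7457.0$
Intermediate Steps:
$o{\left(x \right)} = - \frac{1}{85}$ ($o{\left(x \right)} = \frac{1}{-85} = - \frac{1}{85}$)
$q = -72$ ($q = \left(-9\right) 8 = -72$)
$n{\left(X,N \right)} = 2 N \left(27 + X\right)$ ($n{\left(X,N \right)} = \left(27 + X\right) 2 N = 2 N \left(27 + X\right)$)
$\left(o{\left(-23 \right)} + n{\left(-56,q \right)}\right) + 3281 = \left(- \frac{1}{85} + 2 \left(-72\right) \left(27 - 56\right)\right) + 3281 = \left(- \frac{1}{85} + 2 \left(-72\right) \left(-29\right)\right) + 3281 = \left(- \frac{1}{85} + 4176\right) + 3281 = \frac{354959}{85} + 3281 = \frac{633844}{85}$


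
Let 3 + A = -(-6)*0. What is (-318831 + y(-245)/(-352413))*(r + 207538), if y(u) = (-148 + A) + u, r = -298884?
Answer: 1140405978529358/39157 ≈ 2.9124e+10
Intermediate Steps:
A = -3 (A = -3 - (-6)*0 = -3 - 6*(-1)*0 = -3 + 6*0 = -3 + 0 = -3)
y(u) = -151 + u (y(u) = (-148 - 3) + u = -151 + u)
(-318831 + y(-245)/(-352413))*(r + 207538) = (-318831 + (-151 - 245)/(-352413))*(-298884 + 207538) = (-318831 - 396*(-1/352413))*(-91346) = (-318831 + 44/39157)*(-91346) = -12484465423/39157*(-91346) = 1140405978529358/39157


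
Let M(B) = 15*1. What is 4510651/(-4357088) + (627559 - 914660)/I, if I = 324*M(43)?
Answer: -318211521437/5293861920 ≈ -60.109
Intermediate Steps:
M(B) = 15
I = 4860 (I = 324*15 = 4860)
4510651/(-4357088) + (627559 - 914660)/I = 4510651/(-4357088) + (627559 - 914660)/4860 = 4510651*(-1/4357088) - 287101*1/4860 = -4510651/4357088 - 287101/4860 = -318211521437/5293861920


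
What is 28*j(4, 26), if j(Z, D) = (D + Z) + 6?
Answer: 1008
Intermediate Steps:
j(Z, D) = 6 + D + Z
28*j(4, 26) = 28*(6 + 26 + 4) = 28*36 = 1008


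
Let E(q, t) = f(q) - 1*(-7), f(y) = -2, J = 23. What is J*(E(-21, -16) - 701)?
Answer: -16008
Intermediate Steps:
E(q, t) = 5 (E(q, t) = -2 - 1*(-7) = -2 + 7 = 5)
J*(E(-21, -16) - 701) = 23*(5 - 701) = 23*(-696) = -16008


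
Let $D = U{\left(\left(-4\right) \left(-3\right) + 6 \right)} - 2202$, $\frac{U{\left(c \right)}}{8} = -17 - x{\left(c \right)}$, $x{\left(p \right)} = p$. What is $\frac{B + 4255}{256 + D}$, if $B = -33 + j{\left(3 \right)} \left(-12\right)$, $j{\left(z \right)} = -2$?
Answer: $- \frac{2123}{1113} \approx -1.9075$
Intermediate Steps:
$B = -9$ ($B = -33 - -24 = -33 + 24 = -9$)
$U{\left(c \right)} = -136 - 8 c$ ($U{\left(c \right)} = 8 \left(-17 - c\right) = -136 - 8 c$)
$D = -2482$ ($D = \left(-136 - 8 \left(\left(-4\right) \left(-3\right) + 6\right)\right) - 2202 = \left(-136 - 8 \left(12 + 6\right)\right) - 2202 = \left(-136 - 144\right) - 2202 = -280 - 2202 = -2482$)
$\frac{B + 4255}{256 + D} = \frac{-9 + 4255}{256 - 2482} = \frac{4246}{-2226} = 4246 \left(- \frac{1}{2226}\right) = - \frac{2123}{1113}$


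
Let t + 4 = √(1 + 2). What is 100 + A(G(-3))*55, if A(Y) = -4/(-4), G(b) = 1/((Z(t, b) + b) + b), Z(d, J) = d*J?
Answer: 155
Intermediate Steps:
t = -4 + √3 (t = -4 + √(1 + 2) = -4 + √3 ≈ -2.2679)
Z(d, J) = J*d
G(b) = 1/(2*b + b*(-4 + √3)) (G(b) = 1/((b*(-4 + √3) + b) + b) = 1/((b + b*(-4 + √3)) + b) = 1/(2*b + b*(-4 + √3)))
A(Y) = 1 (A(Y) = -4*(-¼) = 1)
100 + A(G(-3))*55 = 100 + 1*55 = 100 + 55 = 155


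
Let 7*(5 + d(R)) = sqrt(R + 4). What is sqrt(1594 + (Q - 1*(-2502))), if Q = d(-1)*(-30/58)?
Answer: sqrt(168898639 - 3045*sqrt(3))/203 ≈ 64.019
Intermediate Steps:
d(R) = -5 + sqrt(4 + R)/7 (d(R) = -5 + sqrt(R + 4)/7 = -5 + sqrt(4 + R)/7)
Q = 75/29 - 15*sqrt(3)/203 (Q = (-5 + sqrt(4 - 1)/7)*(-30/58) = (-5 + sqrt(3)/7)*(-30*1/58) = (-5 + sqrt(3)/7)*(-15/29) = 75/29 - 15*sqrt(3)/203 ≈ 2.4582)
sqrt(1594 + (Q - 1*(-2502))) = sqrt(1594 + ((75/29 - 15*sqrt(3)/203) - 1*(-2502))) = sqrt(1594 + ((75/29 - 15*sqrt(3)/203) + 2502)) = sqrt(1594 + (72633/29 - 15*sqrt(3)/203)) = sqrt(118859/29 - 15*sqrt(3)/203)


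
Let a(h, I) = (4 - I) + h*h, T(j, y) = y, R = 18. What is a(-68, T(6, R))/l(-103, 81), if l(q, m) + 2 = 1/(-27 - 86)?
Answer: -520930/227 ≈ -2294.8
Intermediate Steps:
a(h, I) = 4 + h² - I (a(h, I) = (4 - I) + h² = 4 + h² - I)
l(q, m) = -227/113 (l(q, m) = -2 + 1/(-27 - 86) = -2 + 1/(-113) = -2 - 1/113 = -227/113)
a(-68, T(6, R))/l(-103, 81) = (4 + (-68)² - 1*18)/(-227/113) = (4 + 4624 - 18)*(-113/227) = 4610*(-113/227) = -520930/227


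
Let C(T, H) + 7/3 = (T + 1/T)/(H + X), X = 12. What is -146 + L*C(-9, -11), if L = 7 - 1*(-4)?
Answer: -2447/9 ≈ -271.89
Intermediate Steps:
L = 11 (L = 7 + 4 = 11)
C(T, H) = -7/3 + (T + 1/T)/(12 + H) (C(T, H) = -7/3 + (T + 1/T)/(H + 12) = -7/3 + (T + 1/T)/(12 + H))
-146 + L*C(-9, -11) = -146 + 11*((1 + (-9)² - 28*(-9) - 7/3*(-11)*(-9))/((-9)*(12 - 11))) = -146 + 11*(-⅑*(1 + 81 + 252 - 231)/1) = -146 + 11*(-⅑*1*103) = -146 + 11*(-103/9) = -146 - 1133/9 = -2447/9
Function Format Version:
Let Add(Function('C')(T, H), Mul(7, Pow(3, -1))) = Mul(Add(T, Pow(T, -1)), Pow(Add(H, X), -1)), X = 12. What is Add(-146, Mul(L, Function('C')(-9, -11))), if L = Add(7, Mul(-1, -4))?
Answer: Rational(-2447, 9) ≈ -271.89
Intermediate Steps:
L = 11 (L = Add(7, 4) = 11)
Function('C')(T, H) = Add(Rational(-7, 3), Mul(Pow(Add(12, H), -1), Add(T, Pow(T, -1)))) (Function('C')(T, H) = Add(Rational(-7, 3), Mul(Add(T, Pow(T, -1)), Pow(Add(H, 12), -1))) = Add(Rational(-7, 3), Mul(Add(T, Pow(T, -1)), Pow(Add(12, H), -1))) = Add(Rational(-7, 3), Mul(Pow(Add(12, H), -1), Add(T, Pow(T, -1)))))
Add(-146, Mul(L, Function('C')(-9, -11))) = Add(-146, Mul(11, Mul(Pow(-9, -1), Pow(Add(12, -11), -1), Add(1, Pow(-9, 2), Mul(-28, -9), Mul(Rational(-7, 3), -11, -9))))) = Add(-146, Mul(11, Mul(Rational(-1, 9), Pow(1, -1), Add(1, 81, 252, -231)))) = Add(-146, Mul(11, Mul(Rational(-1, 9), 1, 103))) = Add(-146, Mul(11, Rational(-103, 9))) = Add(-146, Rational(-1133, 9)) = Rational(-2447, 9)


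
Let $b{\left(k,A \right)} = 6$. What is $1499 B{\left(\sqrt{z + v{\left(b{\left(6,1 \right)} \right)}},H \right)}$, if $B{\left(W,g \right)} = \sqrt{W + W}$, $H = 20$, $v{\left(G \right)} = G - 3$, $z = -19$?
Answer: $2998 + 2998 i \approx 2998.0 + 2998.0 i$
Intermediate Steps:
$v{\left(G \right)} = -3 + G$ ($v{\left(G \right)} = G - 3 = -3 + G$)
$B{\left(W,g \right)} = \sqrt{2} \sqrt{W}$ ($B{\left(W,g \right)} = \sqrt{2 W} = \sqrt{2} \sqrt{W}$)
$1499 B{\left(\sqrt{z + v{\left(b{\left(6,1 \right)} \right)}},H \right)} = 1499 \sqrt{2} \sqrt{\sqrt{-19 + \left(-3 + 6\right)}} = 1499 \sqrt{2} \sqrt{\sqrt{-19 + 3}} = 1499 \sqrt{2} \sqrt{\sqrt{-16}} = 1499 \sqrt{2} \sqrt{4 i} = 1499 \sqrt{2} \cdot 2 \sqrt{i} = 1499 \cdot 2 \sqrt{2} \sqrt{i} = 2998 \sqrt{2} \sqrt{i}$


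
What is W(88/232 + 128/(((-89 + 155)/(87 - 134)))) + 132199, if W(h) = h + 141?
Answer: 126562511/957 ≈ 1.3225e+5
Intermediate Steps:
W(h) = 141 + h
W(88/232 + 128/(((-89 + 155)/(87 - 134)))) + 132199 = (141 + (88/232 + 128/(((-89 + 155)/(87 - 134))))) + 132199 = (141 + (88*(1/232) + 128/((66/(-47))))) + 132199 = (141 + (11/29 + 128/((66*(-1/47))))) + 132199 = (141 + (11/29 + 128/(-66/47))) + 132199 = (141 + (11/29 + 128*(-47/66))) + 132199 = (141 + (11/29 - 3008/33)) + 132199 = (141 - 86869/957) + 132199 = 48068/957 + 132199 = 126562511/957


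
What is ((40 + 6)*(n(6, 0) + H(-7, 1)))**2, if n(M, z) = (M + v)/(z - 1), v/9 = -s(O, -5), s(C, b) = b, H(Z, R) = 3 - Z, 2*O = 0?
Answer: 3556996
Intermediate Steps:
O = 0 (O = (1/2)*0 = 0)
v = 45 (v = 9*(-1*(-5)) = 9*5 = 45)
n(M, z) = (45 + M)/(-1 + z) (n(M, z) = (M + 45)/(z - 1) = (45 + M)/(-1 + z))
((40 + 6)*(n(6, 0) + H(-7, 1)))**2 = ((40 + 6)*((45 + 6)/(-1 + 0) + (3 - 1*(-7))))**2 = (46*(51/(-1) + (3 + 7)))**2 = (46*(-1*51 + 10))**2 = (46*(-51 + 10))**2 = (46*(-41))**2 = (-1886)**2 = 3556996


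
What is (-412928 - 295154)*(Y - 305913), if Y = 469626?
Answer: -115922228466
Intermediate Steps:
(-412928 - 295154)*(Y - 305913) = (-412928 - 295154)*(469626 - 305913) = -708082*163713 = -115922228466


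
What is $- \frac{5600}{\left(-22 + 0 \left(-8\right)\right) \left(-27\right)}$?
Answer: $- \frac{2800}{297} \approx -9.4276$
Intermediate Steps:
$- \frac{5600}{\left(-22 + 0 \left(-8\right)\right) \left(-27\right)} = - \frac{5600}{\left(-22 + 0\right) \left(-27\right)} = - \frac{5600}{\left(-22\right) \left(-27\right)} = - \frac{5600}{594} = \left(-5600\right) \frac{1}{594} = - \frac{2800}{297}$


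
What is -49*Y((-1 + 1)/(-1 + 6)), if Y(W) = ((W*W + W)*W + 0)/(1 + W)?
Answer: 0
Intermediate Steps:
Y(W) = W*(W + W²)/(1 + W) (Y(W) = ((W² + W)*W + 0)/(1 + W) = ((W + W²)*W + 0)/(1 + W) = (W*(W + W²) + 0)/(1 + W) = (W*(W + W²))/(1 + W) = W*(W + W²)/(1 + W))
-49*Y((-1 + 1)/(-1 + 6)) = -49*(-1 + 1)²/(-1 + 6)² = -49*(0/5)² = -49*(0*(⅕))² = -49*0² = -49*0 = 0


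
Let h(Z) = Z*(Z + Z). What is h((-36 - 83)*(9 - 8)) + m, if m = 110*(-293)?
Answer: -3908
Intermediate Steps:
m = -32230
h(Z) = 2*Z² (h(Z) = Z*(2*Z) = 2*Z²)
h((-36 - 83)*(9 - 8)) + m = 2*((-36 - 83)*(9 - 8))² - 32230 = 2*(-119*1)² - 32230 = 2*(-119)² - 32230 = 2*14161 - 32230 = 28322 - 32230 = -3908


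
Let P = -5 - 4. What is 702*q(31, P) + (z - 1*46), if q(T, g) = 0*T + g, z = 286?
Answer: -6078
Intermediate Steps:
P = -9
q(T, g) = g (q(T, g) = 0 + g = g)
702*q(31, P) + (z - 1*46) = 702*(-9) + (286 - 1*46) = -6318 + (286 - 46) = -6318 + 240 = -6078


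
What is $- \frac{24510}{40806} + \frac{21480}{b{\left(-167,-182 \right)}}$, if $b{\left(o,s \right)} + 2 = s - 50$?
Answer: $- \frac{8168965}{88413} \approx -92.396$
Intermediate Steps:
$b{\left(o,s \right)} = -52 + s$ ($b{\left(o,s \right)} = -2 + \left(s - 50\right) = -2 + \left(-50 + s\right) = -52 + s$)
$- \frac{24510}{40806} + \frac{21480}{b{\left(-167,-182 \right)}} = - \frac{24510}{40806} + \frac{21480}{-52 - 182} = \left(-24510\right) \frac{1}{40806} + \frac{21480}{-234} = - \frac{4085}{6801} + 21480 \left(- \frac{1}{234}\right) = - \frac{4085}{6801} - \frac{3580}{39} = - \frac{8168965}{88413}$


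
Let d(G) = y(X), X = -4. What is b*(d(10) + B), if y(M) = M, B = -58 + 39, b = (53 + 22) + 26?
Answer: -2323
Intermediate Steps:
b = 101 (b = 75 + 26 = 101)
B = -19
d(G) = -4
b*(d(10) + B) = 101*(-4 - 19) = 101*(-23) = -2323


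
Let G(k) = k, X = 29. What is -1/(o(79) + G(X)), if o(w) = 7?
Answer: -1/36 ≈ -0.027778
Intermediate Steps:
-1/(o(79) + G(X)) = -1/(7 + 29) = -1/36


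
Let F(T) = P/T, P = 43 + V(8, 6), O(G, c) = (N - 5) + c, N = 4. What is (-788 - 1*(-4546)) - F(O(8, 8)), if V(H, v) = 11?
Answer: 26252/7 ≈ 3750.3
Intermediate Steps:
O(G, c) = -1 + c (O(G, c) = (4 - 5) + c = -1 + c)
P = 54 (P = 43 + 11 = 54)
F(T) = 54/T
(-788 - 1*(-4546)) - F(O(8, 8)) = (-788 - 1*(-4546)) - 54/(-1 + 8) = (-788 + 4546) - 54/7 = 3758 - 54/7 = 26252/7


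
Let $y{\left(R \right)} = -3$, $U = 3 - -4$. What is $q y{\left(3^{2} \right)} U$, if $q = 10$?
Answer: $-210$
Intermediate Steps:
$U = 7$ ($U = 3 + 4 = 7$)
$q y{\left(3^{2} \right)} U = 10 \left(-3\right) 7 = \left(-30\right) 7 = -210$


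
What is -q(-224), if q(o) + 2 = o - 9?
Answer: 235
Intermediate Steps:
q(o) = -11 + o (q(o) = -2 + (o - 9) = -2 + (-9 + o) = -11 + o)
-q(-224) = -(-11 - 224) = -1*(-235) = 235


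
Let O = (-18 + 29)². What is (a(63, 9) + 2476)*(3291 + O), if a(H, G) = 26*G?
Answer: 9246520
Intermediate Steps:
O = 121 (O = 11² = 121)
(a(63, 9) + 2476)*(3291 + O) = (26*9 + 2476)*(3291 + 121) = (234 + 2476)*3412 = 2710*3412 = 9246520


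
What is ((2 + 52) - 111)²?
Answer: 3249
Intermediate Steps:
((2 + 52) - 111)² = (54 - 111)² = (-57)² = 3249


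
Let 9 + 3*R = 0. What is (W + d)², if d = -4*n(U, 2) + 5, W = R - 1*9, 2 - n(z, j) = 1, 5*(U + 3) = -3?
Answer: 121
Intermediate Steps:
U = -18/5 (U = -3 + (⅕)*(-3) = -3 - ⅗ = -18/5 ≈ -3.6000)
R = -3 (R = -3 + (⅓)*0 = -3 + 0 = -3)
n(z, j) = 1 (n(z, j) = 2 - 1*1 = 2 - 1 = 1)
W = -12 (W = -3 - 1*9 = -3 - 9 = -12)
d = 1 (d = -4*1 + 5 = -4 + 5 = 1)
(W + d)² = (-12 + 1)² = (-11)² = 121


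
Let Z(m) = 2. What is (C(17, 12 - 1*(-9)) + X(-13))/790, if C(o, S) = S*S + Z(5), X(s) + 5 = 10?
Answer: 224/395 ≈ 0.56709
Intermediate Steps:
X(s) = 5 (X(s) = -5 + 10 = 5)
C(o, S) = 2 + S² (C(o, S) = S*S + 2 = S² + 2 = 2 + S²)
(C(17, 12 - 1*(-9)) + X(-13))/790 = ((2 + (12 - 1*(-9))²) + 5)/790 = ((2 + (12 + 9)²) + 5)/790 = ((2 + 21²) + 5)/790 = ((2 + 441) + 5)/790 = (443 + 5)/790 = (1/790)*448 = 224/395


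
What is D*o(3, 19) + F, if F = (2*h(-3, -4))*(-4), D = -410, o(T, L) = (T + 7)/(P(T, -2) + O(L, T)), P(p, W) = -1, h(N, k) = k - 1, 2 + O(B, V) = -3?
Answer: 2170/3 ≈ 723.33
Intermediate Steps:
O(B, V) = -5 (O(B, V) = -2 - 3 = -5)
h(N, k) = -1 + k
o(T, L) = -7/6 - T/6 (o(T, L) = (T + 7)/(-1 - 5) = (7 + T)/(-6) = (7 + T)*(-⅙) = -7/6 - T/6)
F = 40 (F = (2*(-1 - 4))*(-4) = (2*(-5))*(-4) = -10*(-4) = 40)
D*o(3, 19) + F = -410*(-7/6 - ⅙*3) + 40 = -410*(-7/6 - ½) + 40 = -410*(-5/3) + 40 = 2050/3 + 40 = 2170/3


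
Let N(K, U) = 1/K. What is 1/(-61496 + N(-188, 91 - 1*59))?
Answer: -188/11561249 ≈ -1.6261e-5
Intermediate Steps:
1/(-61496 + N(-188, 91 - 1*59)) = 1/(-61496 + 1/(-188)) = 1/(-61496 - 1/188) = 1/(-11561249/188) = -188/11561249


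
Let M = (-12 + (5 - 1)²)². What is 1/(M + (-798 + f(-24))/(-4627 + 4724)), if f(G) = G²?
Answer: 97/1330 ≈ 0.072932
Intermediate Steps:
M = 16 (M = (-12 + 4²)² = (-12 + 16)² = 4² = 16)
1/(M + (-798 + f(-24))/(-4627 + 4724)) = 1/(16 + (-798 + (-24)²)/(-4627 + 4724)) = 1/(16 + (-798 + 576)/97) = 1/(16 - 222*1/97) = 1/(16 - 222/97) = 1/(1330/97) = 97/1330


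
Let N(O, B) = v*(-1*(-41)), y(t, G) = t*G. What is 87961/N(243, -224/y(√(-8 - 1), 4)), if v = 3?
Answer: 87961/123 ≈ 715.13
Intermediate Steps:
y(t, G) = G*t
N(O, B) = 123 (N(O, B) = 3*(-1*(-41)) = 3*41 = 123)
87961/N(243, -224/y(√(-8 - 1), 4)) = 87961/123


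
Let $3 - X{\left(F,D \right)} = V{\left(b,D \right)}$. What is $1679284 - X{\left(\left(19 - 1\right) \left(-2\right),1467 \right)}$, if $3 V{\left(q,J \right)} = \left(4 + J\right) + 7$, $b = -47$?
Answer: $\frac{5039321}{3} \approx 1.6798 \cdot 10^{6}$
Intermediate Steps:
$V{\left(q,J \right)} = \frac{11}{3} + \frac{J}{3}$ ($V{\left(q,J \right)} = \frac{\left(4 + J\right) + 7}{3} = \frac{11 + J}{3} = \frac{11}{3} + \frac{J}{3}$)
$X{\left(F,D \right)} = - \frac{2}{3} - \frac{D}{3}$ ($X{\left(F,D \right)} = 3 - \left(\frac{11}{3} + \frac{D}{3}\right) = - \frac{2}{3} - \frac{D}{3}$)
$1679284 - X{\left(\left(19 - 1\right) \left(-2\right),1467 \right)} = 1679284 - \left(- \frac{2}{3} - 489\right) = 1679284 - - \frac{1469}{3} = 1679284 + \frac{1469}{3} = \frac{5039321}{3}$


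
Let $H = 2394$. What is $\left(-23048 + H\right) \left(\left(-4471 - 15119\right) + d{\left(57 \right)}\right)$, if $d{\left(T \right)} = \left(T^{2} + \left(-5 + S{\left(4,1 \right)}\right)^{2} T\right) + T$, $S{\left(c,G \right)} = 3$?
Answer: $331620624$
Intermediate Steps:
$d{\left(T \right)} = T^{2} + 5 T$ ($d{\left(T \right)} = \left(T^{2} + \left(-5 + 3\right)^{2} T\right) + T = \left(T^{2} + \left(-2\right)^{2} T\right) + T = \left(T^{2} + 4 T\right) + T = T^{2} + 5 T$)
$\left(-23048 + H\right) \left(\left(-4471 - 15119\right) + d{\left(57 \right)}\right) = \left(-23048 + 2394\right) \left(\left(-4471 - 15119\right) + 57 \left(5 + 57\right)\right) = - 20654 \left(-19590 + 57 \cdot 62\right) = - 20654 \left(-19590 + 3534\right) = \left(-20654\right) \left(-16056\right) = 331620624$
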